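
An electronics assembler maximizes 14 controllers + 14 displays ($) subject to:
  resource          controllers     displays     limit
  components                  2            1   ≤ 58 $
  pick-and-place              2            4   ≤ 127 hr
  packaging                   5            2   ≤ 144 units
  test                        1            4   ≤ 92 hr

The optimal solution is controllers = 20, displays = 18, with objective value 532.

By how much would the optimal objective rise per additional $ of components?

6

Check each constraint at x*: components 58/58 (tight); pick-and-place 112/127 (slack 15); packaging 136/144 (slack 8); test 92/92 (tight).
Since pick-and-place, packaging are not tight, their duals are 0.
The binding rows give the dual system: 2·y_components + 1·y_test = 14 and 1·y_components + 4·y_test = 14.
This yields shadow prices y_components = 6, y_test = 2.
Shadow price of components = 6.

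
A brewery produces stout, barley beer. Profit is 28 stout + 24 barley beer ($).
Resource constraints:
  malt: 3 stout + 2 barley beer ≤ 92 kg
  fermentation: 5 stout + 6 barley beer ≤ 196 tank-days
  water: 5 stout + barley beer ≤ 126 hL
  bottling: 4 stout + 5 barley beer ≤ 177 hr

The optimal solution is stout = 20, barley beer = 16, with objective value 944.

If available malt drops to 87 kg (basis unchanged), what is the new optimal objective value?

914

Check each constraint at x*: malt 92/92 (tight); fermentation 196/196 (tight); water 116/126 (slack 10); bottling 160/177 (slack 17).
By complementary slackness, y = 0 for the non-binding constraints.
Dual feasibility on the basic columns requires 3·y_malt + 5·y_fermentation = 28, 2·y_malt + 6·y_fermentation = 24.
Solving: y_malt = 6, y_fermentation = 2.
Δz = y_malt·Δb = 6 × (-5) = -30, so new z* = 944 − 30 = 914.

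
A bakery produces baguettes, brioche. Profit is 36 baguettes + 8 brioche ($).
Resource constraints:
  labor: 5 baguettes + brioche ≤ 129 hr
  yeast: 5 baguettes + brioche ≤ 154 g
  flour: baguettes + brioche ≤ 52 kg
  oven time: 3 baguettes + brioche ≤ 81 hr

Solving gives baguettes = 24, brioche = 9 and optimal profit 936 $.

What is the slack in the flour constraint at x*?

19

flour used = 1·24 + 1·9 = 33; slack = 52 − 33 = 19.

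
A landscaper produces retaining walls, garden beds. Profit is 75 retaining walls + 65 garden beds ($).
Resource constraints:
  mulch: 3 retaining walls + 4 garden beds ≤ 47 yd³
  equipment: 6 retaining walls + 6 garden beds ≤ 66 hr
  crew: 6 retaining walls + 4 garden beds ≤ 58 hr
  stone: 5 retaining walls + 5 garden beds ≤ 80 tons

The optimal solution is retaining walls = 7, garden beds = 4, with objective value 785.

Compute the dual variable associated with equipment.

7.5

Check each constraint at x*: mulch 37/47 (slack 10); equipment 66/66 (tight); crew 58/58 (tight); stone 55/80 (slack 25).
By complementary slackness, y = 0 for the non-binding constraints.
Dual feasibility on the basic columns requires 6·y_equipment + 6·y_crew = 75, 6·y_equipment + 4·y_crew = 65.
→ y_equipment = 7.5 and y_crew = 5.
Shadow price of equipment = 7.5.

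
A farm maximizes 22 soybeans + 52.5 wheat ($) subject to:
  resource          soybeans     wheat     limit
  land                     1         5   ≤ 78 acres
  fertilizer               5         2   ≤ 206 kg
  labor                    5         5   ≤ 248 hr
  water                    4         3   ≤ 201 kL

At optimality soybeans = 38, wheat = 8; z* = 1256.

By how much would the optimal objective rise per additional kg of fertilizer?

Check each constraint at x*: land 78/78 (tight); fertilizer 206/206 (tight); labor 230/248 (slack 18); water 176/201 (slack 25).
Slack constraints have shadow price 0 (complementary slackness).
Dual feasibility on the basic columns requires 1·y_land + 5·y_fertilizer = 22, 5·y_land + 2·y_fertilizer = 52.5.
→ y_land = 9.5 and y_fertilizer = 2.5.
Shadow price of fertilizer = 2.5.

2.5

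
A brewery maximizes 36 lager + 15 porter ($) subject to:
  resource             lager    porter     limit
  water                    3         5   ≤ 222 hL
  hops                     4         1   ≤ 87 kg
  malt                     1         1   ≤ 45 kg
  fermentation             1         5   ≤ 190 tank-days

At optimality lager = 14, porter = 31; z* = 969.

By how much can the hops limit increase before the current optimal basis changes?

Binding constraints: hops, malt. The basis is B = [[4,1],[1,1]] with det 3.
Per unit increase in hops, x* moves by d = (0.3333, -0.3333).
The basis stays optimal until porter reaches 0; allowable increase = 93 kg.

93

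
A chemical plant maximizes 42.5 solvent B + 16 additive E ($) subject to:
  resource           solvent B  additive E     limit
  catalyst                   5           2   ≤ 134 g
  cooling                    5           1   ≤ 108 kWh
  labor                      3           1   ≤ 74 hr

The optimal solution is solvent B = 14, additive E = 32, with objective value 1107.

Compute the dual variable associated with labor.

5

At the optimum: catalyst uses 134 of 134 (binding); cooling uses 102 of 108 (slack = 6); labor uses 74 of 74 (binding).
Since cooling is not tight, its dual is 0.
From A_Bᵀ y = c: 5·y_catalyst + 3·y_labor = 42.5; 2·y_catalyst + 1·y_labor = 16.
Solving: y_catalyst = 5.5, y_labor = 5.
Shadow price of labor = 5.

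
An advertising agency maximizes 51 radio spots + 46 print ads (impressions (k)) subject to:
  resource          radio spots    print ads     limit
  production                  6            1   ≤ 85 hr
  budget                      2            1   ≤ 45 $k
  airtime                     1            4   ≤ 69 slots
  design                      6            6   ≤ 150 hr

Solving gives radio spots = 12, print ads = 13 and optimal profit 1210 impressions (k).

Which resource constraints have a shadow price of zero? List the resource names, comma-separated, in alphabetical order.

production: 85/85 (binding)
budget: 37/45 (slack 8)
airtime: 64/69 (slack 5)
design: 150/150 (binding)
By complementary slackness, a constraint with positive slack has shadow price 0 → airtime, budget.

airtime, budget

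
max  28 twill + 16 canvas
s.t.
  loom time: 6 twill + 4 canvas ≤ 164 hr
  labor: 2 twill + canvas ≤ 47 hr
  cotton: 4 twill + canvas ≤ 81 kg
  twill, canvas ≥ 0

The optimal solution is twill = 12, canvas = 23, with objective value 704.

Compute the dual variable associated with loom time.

2

Check each constraint at x*: loom time 164/164 (tight); labor 47/47 (tight); cotton 71/81 (slack 10).
By complementary slackness, y = 0 for the non-binding constraint.
Dual feasibility on the basic columns requires 6·y_loom time + 2·y_labor = 28, 4·y_loom time + 1·y_labor = 16.
→ y_loom time = 2 and y_labor = 8.
Shadow price of loom time = 2.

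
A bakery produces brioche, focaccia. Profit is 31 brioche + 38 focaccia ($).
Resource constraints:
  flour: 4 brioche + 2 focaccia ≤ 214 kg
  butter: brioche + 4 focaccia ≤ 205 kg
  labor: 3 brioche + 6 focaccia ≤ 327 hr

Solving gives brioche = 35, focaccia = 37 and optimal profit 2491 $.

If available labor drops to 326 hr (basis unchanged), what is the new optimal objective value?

Check each constraint at x*: flour 214/214 (tight); butter 183/205 (slack 22); labor 327/327 (tight).
Since butter is not tight, its dual is 0.
Dual feasibility on the basic columns requires 4·y_flour + 3·y_labor = 31, 2·y_flour + 6·y_labor = 38.
→ y_flour = 4 and y_labor = 5.
Δz = y_labor·Δb = 5 × (-1) = -5, so new z* = 2491 − 5 = 2486.

2486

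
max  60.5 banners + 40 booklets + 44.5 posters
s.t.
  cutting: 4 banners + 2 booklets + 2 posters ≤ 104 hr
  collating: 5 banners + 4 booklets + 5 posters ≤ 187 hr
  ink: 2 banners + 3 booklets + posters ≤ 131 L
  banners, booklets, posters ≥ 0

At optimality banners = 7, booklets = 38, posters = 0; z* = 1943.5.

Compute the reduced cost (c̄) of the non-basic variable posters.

Check each constraint at x*: cutting 104/104 (tight); collating 187/187 (tight); ink 128/131 (slack 3).
Slack constraints have shadow price 0 (complementary slackness).
The binding rows give the dual system: 4·y_cutting + 5·y_collating = 60.5 and 2·y_cutting + 4·y_collating = 40.
→ y_cutting = 7 and y_collating = 6.5.
Reduced cost of posters: c₃ − yᵀa₃ = 44.5 − (7·2 + 6.5·5) = 44.5 − 46.5 = -2.

-2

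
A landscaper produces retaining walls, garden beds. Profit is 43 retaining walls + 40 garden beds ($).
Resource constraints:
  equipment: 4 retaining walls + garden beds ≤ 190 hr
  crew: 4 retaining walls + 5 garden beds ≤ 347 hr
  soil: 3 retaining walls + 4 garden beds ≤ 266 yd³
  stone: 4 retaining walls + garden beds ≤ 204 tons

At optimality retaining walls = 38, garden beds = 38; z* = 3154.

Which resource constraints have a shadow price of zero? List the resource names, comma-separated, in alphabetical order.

crew, stone

equipment: 190/190 (binding)
crew: 342/347 (slack 5)
soil: 266/266 (binding)
stone: 190/204 (slack 14)
By complementary slackness, a constraint with positive slack has shadow price 0 → crew, stone.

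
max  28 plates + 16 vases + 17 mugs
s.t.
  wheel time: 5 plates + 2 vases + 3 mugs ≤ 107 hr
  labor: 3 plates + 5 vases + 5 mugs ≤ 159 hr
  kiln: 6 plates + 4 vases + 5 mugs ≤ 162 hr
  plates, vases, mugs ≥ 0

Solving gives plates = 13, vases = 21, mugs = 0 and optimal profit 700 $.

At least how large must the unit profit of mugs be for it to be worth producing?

21

Check each constraint at x*: wheel time 107/107 (tight); labor 144/159 (slack 15); kiln 162/162 (tight).
Since labor is not tight, its dual is 0.
Dual feasibility on the basic columns requires 5·y_wheel time + 6·y_kiln = 28, 2·y_wheel time + 4·y_kiln = 16.
This yields shadow prices y_wheel time = 2, y_kiln = 3.
mugs enters the basis when its profit ≥ yᵀa₃ = 2·3 + 3·5 = 21.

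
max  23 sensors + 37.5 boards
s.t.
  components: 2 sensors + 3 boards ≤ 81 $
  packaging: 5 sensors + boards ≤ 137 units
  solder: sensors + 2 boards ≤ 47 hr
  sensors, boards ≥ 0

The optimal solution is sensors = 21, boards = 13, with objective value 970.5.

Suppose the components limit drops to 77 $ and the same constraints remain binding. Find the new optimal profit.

Binding: components and solder. Non-binding: packaging (19 unused).
By complementary slackness, y = 0 for the non-binding constraint.
The binding rows give the dual system: 2·y_components + 1·y_solder = 23 and 3·y_components + 2·y_solder = 37.5.
Solving: y_components = 8.5, y_solder = 6.
Δz = y_components·Δb = 8.5 × (-4) = -34, so new z* = 970.5 − 34 = 936.5.

936.5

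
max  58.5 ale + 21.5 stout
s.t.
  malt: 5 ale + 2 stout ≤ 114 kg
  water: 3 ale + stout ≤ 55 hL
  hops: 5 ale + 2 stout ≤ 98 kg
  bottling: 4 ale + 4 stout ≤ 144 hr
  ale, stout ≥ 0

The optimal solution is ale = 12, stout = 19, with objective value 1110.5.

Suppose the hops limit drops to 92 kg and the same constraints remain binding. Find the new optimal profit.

At the optimum: malt uses 98 of 114 (slack = 16); water uses 55 of 55 (binding); hops uses 98 of 98 (binding); bottling uses 124 of 144 (slack = 20).
Since malt, bottling are not tight, their duals are 0.
From A_Bᵀ y = c: 3·y_water + 5·y_hops = 58.5; 1·y_water + 2·y_hops = 21.5.
This yields shadow prices y_water = 9.5, y_hops = 6.
Δz = y_hops·Δb = 6 × (-6) = -36, so new z* = 1110.5 − 36 = 1074.5.

1074.5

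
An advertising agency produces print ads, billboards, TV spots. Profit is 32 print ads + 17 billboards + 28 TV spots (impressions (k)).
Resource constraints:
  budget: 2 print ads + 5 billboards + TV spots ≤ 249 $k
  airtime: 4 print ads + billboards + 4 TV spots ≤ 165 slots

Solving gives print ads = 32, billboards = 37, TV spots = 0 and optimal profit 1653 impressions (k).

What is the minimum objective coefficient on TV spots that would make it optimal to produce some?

30

Both budget and airtime are binding at x*.
From A_Bᵀ y = c: 2·y_budget + 4·y_airtime = 32; 5·y_budget + 1·y_airtime = 17.
→ y_budget = 2 and y_airtime = 7.
TV spots enters the basis when its profit ≥ yᵀa₃ = 2·1 + 7·4 = 30.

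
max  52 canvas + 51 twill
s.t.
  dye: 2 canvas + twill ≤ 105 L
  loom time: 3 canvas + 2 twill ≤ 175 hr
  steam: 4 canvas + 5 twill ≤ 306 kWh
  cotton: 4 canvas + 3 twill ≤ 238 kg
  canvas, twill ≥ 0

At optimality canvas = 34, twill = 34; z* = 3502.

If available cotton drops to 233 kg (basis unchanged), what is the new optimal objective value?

3467

Binding: steam and cotton. Non-binding: dye (3 unused), loom time (5 unused).
Since dye, loom time are not tight, their duals are 0.
The binding rows give the dual system: 4·y_steam + 4·y_cotton = 52 and 5·y_steam + 3·y_cotton = 51.
This yields shadow prices y_steam = 6, y_cotton = 7.
Δz = y_cotton·Δb = 7 × (-5) = -35, so new z* = 3502 − 35 = 3467.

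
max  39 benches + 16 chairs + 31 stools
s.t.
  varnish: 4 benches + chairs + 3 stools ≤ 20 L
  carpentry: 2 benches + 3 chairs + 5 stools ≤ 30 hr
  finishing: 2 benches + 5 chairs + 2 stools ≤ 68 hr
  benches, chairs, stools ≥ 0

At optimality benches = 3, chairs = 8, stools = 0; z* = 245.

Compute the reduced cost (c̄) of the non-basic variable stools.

-7

At the optimum: varnish uses 20 of 20 (binding); carpentry uses 30 of 30 (binding); finishing uses 46 of 68 (slack = 22).
Slack constraints have shadow price 0 (complementary slackness).
From A_Bᵀ y = c: 4·y_varnish + 2·y_carpentry = 39; 1·y_varnish + 3·y_carpentry = 16.
→ y_varnish = 8.5 and y_carpentry = 2.5.
Reduced cost of stools: c₃ − yᵀa₃ = 31 − (8.5·3 + 2.5·5) = 31 − 38 = -7.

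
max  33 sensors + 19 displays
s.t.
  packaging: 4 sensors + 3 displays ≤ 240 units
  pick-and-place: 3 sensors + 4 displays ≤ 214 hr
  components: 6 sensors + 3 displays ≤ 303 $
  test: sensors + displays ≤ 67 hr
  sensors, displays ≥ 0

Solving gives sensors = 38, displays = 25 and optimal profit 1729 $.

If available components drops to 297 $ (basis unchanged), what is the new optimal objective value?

Binding: pick-and-place and components. Non-binding: packaging (13 unused), test (4 unused).
Since packaging, test are not tight, their duals are 0.
From A_Bᵀ y = c: 3·y_pick-and-place + 6·y_components = 33; 4·y_pick-and-place + 3·y_components = 19.
This yields shadow prices y_pick-and-place = 1, y_components = 5.
Δz = y_components·Δb = 5 × (-6) = -30, so new z* = 1729 − 30 = 1699.

1699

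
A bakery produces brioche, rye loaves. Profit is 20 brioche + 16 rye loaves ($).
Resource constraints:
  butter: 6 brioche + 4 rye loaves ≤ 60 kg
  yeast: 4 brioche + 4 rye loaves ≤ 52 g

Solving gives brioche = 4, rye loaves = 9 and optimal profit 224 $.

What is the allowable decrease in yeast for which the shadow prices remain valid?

12

Binding constraints: butter, yeast. The basis is B = [[6,4],[4,4]] with det 8.
Per unit decrease in yeast, x* moves by d = (0.5, -0.75).
The basis stays optimal until rye loaves reaches 0; allowable decrease = 12 g.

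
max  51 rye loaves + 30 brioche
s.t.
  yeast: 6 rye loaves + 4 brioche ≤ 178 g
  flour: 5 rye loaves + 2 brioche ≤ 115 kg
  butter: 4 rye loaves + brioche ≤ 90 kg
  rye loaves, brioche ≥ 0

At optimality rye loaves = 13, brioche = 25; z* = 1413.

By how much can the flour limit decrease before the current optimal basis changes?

Binding constraints: yeast, flour. The basis is B = [[6,4],[5,2]] with det -8.
Per unit decrease in flour, x* moves by d = (-0.5, 0.75).
The basis stays optimal until rye loaves reaches 0; allowable decrease = 26 kg.

26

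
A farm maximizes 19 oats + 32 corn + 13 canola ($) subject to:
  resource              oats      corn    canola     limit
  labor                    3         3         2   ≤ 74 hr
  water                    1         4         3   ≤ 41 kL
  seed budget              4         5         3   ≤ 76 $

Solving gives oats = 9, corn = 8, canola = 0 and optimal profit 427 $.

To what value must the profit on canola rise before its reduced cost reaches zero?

Binding: water and seed budget. Non-binding: labor (23 unused).
Since labor is not tight, its dual is 0.
Dual feasibility on the basic columns requires 1·y_water + 4·y_seed budget = 19, 4·y_water + 5·y_seed budget = 32.
This yields shadow prices y_water = 3, y_seed budget = 4.
canola enters the basis when its profit ≥ yᵀa₃ = 3·3 + 4·3 = 21.

21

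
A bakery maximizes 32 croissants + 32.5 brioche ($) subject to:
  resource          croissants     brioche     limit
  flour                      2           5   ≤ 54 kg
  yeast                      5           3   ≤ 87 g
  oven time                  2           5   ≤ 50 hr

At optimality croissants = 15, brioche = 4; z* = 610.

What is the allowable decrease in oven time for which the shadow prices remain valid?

15.2

Binding constraints: yeast, oven time. The basis is B = [[5,3],[2,5]] with det 19.
Per unit decrease in oven time, x* moves by d = (0.1579, -0.2632).
The basis stays optimal until brioche reaches 0; allowable decrease = 15.2 hr.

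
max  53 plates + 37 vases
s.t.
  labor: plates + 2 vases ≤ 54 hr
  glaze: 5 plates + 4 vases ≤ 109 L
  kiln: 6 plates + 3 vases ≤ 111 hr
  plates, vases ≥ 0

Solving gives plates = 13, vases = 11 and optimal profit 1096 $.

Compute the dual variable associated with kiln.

3

At the optimum: labor uses 35 of 54 (slack = 19); glaze uses 109 of 109 (binding); kiln uses 111 of 111 (binding).
Since labor is not tight, its dual is 0.
Dual feasibility on the basic columns requires 5·y_glaze + 6·y_kiln = 53, 4·y_glaze + 3·y_kiln = 37.
This yields shadow prices y_glaze = 7, y_kiln = 3.
Shadow price of kiln = 3.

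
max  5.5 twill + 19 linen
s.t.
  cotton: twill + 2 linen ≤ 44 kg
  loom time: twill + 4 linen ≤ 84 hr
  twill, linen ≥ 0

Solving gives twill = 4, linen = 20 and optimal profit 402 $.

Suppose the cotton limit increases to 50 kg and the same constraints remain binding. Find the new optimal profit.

Both cotton and loom time are binding at x*.
The binding rows give the dual system: 1·y_cotton + 1·y_loom time = 5.5 and 2·y_cotton + 4·y_loom time = 19.
This yields shadow prices y_cotton = 1.5, y_loom time = 4.
Δz = y_cotton·Δb = 1.5 × (6) = 9, so new z* = 402 + 9 = 411.

411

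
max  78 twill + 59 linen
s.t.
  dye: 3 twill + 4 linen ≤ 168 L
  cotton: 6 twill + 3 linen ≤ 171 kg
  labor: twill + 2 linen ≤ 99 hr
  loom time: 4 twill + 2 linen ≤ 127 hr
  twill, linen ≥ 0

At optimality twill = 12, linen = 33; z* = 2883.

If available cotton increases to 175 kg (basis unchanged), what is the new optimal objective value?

2919

Check each constraint at x*: dye 168/168 (tight); cotton 171/171 (tight); labor 78/99 (slack 21); loom time 114/127 (slack 13).
By complementary slackness, y = 0 for the non-binding constraints.
Dual feasibility on the basic columns requires 3·y_dye + 6·y_cotton = 78, 4·y_dye + 3·y_cotton = 59.
→ y_dye = 8 and y_cotton = 9.
Δz = y_cotton·Δb = 9 × (4) = 36, so new z* = 2883 + 36 = 2919.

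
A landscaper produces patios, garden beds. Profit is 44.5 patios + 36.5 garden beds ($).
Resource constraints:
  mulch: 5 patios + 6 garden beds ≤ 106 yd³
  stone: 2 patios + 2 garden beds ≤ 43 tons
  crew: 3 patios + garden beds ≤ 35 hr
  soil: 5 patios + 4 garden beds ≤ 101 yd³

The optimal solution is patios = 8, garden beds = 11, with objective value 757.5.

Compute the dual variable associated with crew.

Check each constraint at x*: mulch 106/106 (tight); stone 38/43 (slack 5); crew 35/35 (tight); soil 84/101 (slack 17).
Slack constraints have shadow price 0 (complementary slackness).
Dual feasibility on the basic columns requires 5·y_mulch + 3·y_crew = 44.5, 6·y_mulch + 1·y_crew = 36.5.
This yields shadow prices y_mulch = 5, y_crew = 6.5.
Shadow price of crew = 6.5.

6.5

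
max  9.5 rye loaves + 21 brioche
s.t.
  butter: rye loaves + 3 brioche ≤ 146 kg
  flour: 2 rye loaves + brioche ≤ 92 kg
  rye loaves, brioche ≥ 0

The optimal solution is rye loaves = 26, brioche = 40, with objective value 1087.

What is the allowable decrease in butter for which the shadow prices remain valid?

100

Binding constraints: butter, flour. The basis is B = [[1,3],[2,1]] with det -5.
Per unit decrease in butter, x* moves by d = (0.2, -0.4).
The basis stays optimal until brioche reaches 0; allowable decrease = 100 kg.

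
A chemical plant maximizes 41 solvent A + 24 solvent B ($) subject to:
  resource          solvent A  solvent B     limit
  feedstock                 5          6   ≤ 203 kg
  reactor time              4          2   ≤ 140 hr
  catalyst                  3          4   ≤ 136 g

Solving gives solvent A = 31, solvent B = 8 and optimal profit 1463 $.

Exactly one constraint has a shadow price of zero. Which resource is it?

catalyst

feedstock: 203/203 (binding)
reactor time: 140/140 (binding)
catalyst: 125/136 (slack 11)
By complementary slackness, a constraint with positive slack has shadow price 0 → catalyst.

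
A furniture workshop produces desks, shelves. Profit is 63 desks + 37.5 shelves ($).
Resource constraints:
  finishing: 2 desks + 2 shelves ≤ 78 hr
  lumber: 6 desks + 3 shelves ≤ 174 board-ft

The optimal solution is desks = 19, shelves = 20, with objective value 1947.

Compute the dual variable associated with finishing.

At the optimum: finishing uses 78 of 78 (binding); lumber uses 174 of 174 (binding).
Dual feasibility on the basic columns requires 2·y_finishing + 6·y_lumber = 63, 2·y_finishing + 3·y_lumber = 37.5.
This yields shadow prices y_finishing = 6, y_lumber = 8.5.
Shadow price of finishing = 6.

6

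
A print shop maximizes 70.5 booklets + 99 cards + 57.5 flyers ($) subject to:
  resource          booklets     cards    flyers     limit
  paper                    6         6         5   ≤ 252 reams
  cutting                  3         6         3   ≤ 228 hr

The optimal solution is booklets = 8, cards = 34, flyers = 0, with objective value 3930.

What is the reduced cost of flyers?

Check each constraint at x*: paper 252/252 (tight); cutting 228/228 (tight).
The binding rows give the dual system: 6·y_paper + 3·y_cutting = 70.5 and 6·y_paper + 6·y_cutting = 99.
→ y_paper = 7 and y_cutting = 9.5.
Reduced cost of flyers: c₃ − yᵀa₃ = 57.5 − (7·5 + 9.5·3) = 57.5 − 63.5 = -6.

-6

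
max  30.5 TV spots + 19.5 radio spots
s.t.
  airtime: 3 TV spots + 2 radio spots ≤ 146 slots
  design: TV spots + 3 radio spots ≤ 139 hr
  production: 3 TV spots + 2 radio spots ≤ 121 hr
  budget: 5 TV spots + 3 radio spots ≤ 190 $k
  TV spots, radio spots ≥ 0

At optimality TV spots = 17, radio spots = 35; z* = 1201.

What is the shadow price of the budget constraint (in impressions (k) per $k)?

2.5

At the optimum: airtime uses 121 of 146 (slack = 25); design uses 122 of 139 (slack = 17); production uses 121 of 121 (binding); budget uses 190 of 190 (binding).
Since airtime, design are not tight, their duals are 0.
From A_Bᵀ y = c: 3·y_production + 5·y_budget = 30.5; 2·y_production + 3·y_budget = 19.5.
This yields shadow prices y_production = 6, y_budget = 2.5.
Shadow price of budget = 2.5.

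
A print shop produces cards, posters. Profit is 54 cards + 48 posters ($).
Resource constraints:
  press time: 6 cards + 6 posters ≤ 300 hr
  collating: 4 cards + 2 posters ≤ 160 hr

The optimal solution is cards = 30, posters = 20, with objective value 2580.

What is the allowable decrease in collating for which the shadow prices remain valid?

Binding constraints: press time, collating. The basis is B = [[6,6],[4,2]] with det -12.
Per unit decrease in collating, x* moves by d = (-0.5, 0.5).
The basis stays optimal until cards reaches 0; allowable decrease = 60 hr.

60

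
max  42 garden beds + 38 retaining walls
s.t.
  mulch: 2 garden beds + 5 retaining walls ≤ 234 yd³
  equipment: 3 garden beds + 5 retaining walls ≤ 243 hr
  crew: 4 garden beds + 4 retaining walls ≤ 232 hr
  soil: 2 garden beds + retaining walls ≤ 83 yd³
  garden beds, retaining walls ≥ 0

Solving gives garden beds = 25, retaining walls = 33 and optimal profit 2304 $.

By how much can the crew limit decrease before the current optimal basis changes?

66

Binding constraints: crew, soil. The basis is B = [[4,4],[2,1]] with det -4.
Per unit decrease in crew, x* moves by d = (0.25, -0.5).
The basis stays optimal until retaining walls reaches 0; allowable decrease = 66 hr.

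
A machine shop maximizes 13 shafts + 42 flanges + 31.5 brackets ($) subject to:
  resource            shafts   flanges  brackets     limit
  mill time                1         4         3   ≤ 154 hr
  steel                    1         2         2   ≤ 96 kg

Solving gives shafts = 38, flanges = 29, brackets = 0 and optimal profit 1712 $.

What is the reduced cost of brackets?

Check each constraint at x*: mill time 154/154 (tight); steel 96/96 (tight).
From A_Bᵀ y = c: 1·y_mill time + 1·y_steel = 13; 4·y_mill time + 2·y_steel = 42.
Solving: y_mill time = 8, y_steel = 5.
Reduced cost of brackets: c₃ − yᵀa₃ = 31.5 − (8·3 + 5·2) = 31.5 − 34 = -2.5.

-2.5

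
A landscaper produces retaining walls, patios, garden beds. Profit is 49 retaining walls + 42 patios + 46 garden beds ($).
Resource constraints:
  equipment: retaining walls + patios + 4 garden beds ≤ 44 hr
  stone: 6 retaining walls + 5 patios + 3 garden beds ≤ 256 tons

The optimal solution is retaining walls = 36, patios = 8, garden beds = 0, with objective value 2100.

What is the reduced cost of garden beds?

At the optimum: equipment uses 44 of 44 (binding); stone uses 256 of 256 (binding).
The binding rows give the dual system: 1·y_equipment + 6·y_stone = 49 and 1·y_equipment + 5·y_stone = 42.
Solving: y_equipment = 7, y_stone = 7.
Reduced cost of garden beds: c₃ − yᵀa₃ = 46 − (7·4 + 7·3) = 46 − 49 = -3.

-3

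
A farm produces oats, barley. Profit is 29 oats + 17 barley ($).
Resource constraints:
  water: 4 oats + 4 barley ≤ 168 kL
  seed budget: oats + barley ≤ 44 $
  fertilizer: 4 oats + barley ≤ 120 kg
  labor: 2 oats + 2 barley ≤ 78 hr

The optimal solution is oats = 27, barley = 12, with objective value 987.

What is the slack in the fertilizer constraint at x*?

0

fertilizer used = 4·27 + 1·12 = 120; slack = 120 − 120 = 0.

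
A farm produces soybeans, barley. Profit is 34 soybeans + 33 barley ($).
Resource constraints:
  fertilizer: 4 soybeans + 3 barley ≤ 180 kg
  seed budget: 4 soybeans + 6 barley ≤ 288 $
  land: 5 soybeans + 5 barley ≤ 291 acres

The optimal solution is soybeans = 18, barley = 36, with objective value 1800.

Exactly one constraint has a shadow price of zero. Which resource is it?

land

fertilizer: 180/180 (binding)
seed budget: 288/288 (binding)
land: 270/291 (slack 21)
By complementary slackness, a constraint with positive slack has shadow price 0 → land.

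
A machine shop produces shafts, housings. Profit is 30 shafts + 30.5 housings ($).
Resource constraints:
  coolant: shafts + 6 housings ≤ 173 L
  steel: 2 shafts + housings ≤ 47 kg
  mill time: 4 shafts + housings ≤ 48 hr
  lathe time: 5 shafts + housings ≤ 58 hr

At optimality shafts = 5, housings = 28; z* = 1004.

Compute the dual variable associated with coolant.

4

At the optimum: coolant uses 173 of 173 (binding); steel uses 38 of 47 (slack = 9); mill time uses 48 of 48 (binding); lathe time uses 53 of 58 (slack = 5).
Slack constraints have shadow price 0 (complementary slackness).
From A_Bᵀ y = c: 1·y_coolant + 4·y_mill time = 30; 6·y_coolant + 1·y_mill time = 30.5.
Solving: y_coolant = 4, y_mill time = 6.5.
Shadow price of coolant = 4.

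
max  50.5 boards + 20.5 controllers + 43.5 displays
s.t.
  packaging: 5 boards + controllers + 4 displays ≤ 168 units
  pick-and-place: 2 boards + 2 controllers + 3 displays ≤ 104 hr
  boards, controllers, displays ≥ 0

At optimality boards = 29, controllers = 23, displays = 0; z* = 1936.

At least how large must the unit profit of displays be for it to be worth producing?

Check each constraint at x*: packaging 168/168 (tight); pick-and-place 104/104 (tight).
From A_Bᵀ y = c: 5·y_packaging + 2·y_pick-and-place = 50.5; 1·y_packaging + 2·y_pick-and-place = 20.5.
Solving: y_packaging = 7.5, y_pick-and-place = 6.5.
displays enters the basis when its profit ≥ yᵀa₃ = 7.5·4 + 6.5·3 = 49.5.

49.5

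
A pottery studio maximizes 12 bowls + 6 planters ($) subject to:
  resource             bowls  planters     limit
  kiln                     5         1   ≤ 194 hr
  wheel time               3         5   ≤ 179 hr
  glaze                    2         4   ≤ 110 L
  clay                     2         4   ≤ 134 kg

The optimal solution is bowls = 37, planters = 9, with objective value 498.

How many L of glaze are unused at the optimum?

0

glaze used = 2·37 + 4·9 = 110; slack = 110 − 110 = 0.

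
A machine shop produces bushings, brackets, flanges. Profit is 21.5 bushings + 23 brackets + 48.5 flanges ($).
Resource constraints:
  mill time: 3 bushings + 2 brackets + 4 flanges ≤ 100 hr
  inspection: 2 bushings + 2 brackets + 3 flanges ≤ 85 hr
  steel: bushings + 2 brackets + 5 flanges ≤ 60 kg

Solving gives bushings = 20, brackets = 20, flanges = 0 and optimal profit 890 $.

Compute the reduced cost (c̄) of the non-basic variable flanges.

At the optimum: mill time uses 100 of 100 (binding); inspection uses 80 of 85 (slack = 5); steel uses 60 of 60 (binding).
Slack constraints have shadow price 0 (complementary slackness).
From A_Bᵀ y = c: 3·y_mill time + 1·y_steel = 21.5; 2·y_mill time + 2·y_steel = 23.
This yields shadow prices y_mill time = 5, y_steel = 6.5.
Reduced cost of flanges: c₃ − yᵀa₃ = 48.5 − (5·4 + 6.5·5) = 48.5 − 52.5 = -4.

-4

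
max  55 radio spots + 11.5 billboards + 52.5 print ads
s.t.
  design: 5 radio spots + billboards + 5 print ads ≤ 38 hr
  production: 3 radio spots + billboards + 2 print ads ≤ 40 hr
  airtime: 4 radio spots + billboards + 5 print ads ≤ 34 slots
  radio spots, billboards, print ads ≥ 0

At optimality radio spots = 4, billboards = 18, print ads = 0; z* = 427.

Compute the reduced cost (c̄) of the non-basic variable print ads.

-5

At the optimum: design uses 38 of 38 (binding); production uses 30 of 40 (slack = 10); airtime uses 34 of 34 (binding).
By complementary slackness, y = 0 for the non-binding constraint.
From A_Bᵀ y = c: 5·y_design + 4·y_airtime = 55; 1·y_design + 1·y_airtime = 11.5.
This yields shadow prices y_design = 9, y_airtime = 2.5.
Reduced cost of print ads: c₃ − yᵀa₃ = 52.5 − (9·5 + 2.5·5) = 52.5 − 57.5 = -5.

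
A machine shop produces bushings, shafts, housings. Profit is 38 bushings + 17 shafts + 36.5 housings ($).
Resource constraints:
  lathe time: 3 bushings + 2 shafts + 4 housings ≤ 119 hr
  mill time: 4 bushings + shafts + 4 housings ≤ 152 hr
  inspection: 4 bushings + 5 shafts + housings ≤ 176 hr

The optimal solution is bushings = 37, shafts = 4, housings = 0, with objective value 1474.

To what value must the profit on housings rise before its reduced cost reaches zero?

44

Binding: lathe time and mill time. Non-binding: inspection (8 unused).
Slack constraints have shadow price 0 (complementary slackness).
The binding rows give the dual system: 3·y_lathe time + 4·y_mill time = 38 and 2·y_lathe time + 1·y_mill time = 17.
This yields shadow prices y_lathe time = 6, y_mill time = 5.
housings enters the basis when its profit ≥ yᵀa₃ = 6·4 + 5·4 = 44.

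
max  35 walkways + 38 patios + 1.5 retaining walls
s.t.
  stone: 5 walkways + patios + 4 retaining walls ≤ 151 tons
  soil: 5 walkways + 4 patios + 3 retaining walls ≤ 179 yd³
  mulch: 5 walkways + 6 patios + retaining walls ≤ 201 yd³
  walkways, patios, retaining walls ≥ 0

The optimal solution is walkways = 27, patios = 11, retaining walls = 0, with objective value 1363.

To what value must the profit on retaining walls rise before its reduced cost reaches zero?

11

Check each constraint at x*: stone 146/151 (slack 5); soil 179/179 (tight); mulch 201/201 (tight).
By complementary slackness, y = 0 for the non-binding constraint.
From A_Bᵀ y = c: 5·y_soil + 5·y_mulch = 35; 4·y_soil + 6·y_mulch = 38.
→ y_soil = 2 and y_mulch = 5.
retaining walls enters the basis when its profit ≥ yᵀa₃ = 2·3 + 5·1 = 11.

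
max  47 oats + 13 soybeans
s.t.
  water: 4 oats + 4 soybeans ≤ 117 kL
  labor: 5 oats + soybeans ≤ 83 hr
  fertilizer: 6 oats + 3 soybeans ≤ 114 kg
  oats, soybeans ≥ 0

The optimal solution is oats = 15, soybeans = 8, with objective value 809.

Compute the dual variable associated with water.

0

At the optimum: water uses 92 of 117 (slack = 25); labor uses 83 of 83 (binding); fertilizer uses 114 of 114 (binding).
Slack constraints have shadow price 0 (complementary slackness).
The binding rows give the dual system: 5·y_labor + 6·y_fertilizer = 47 and 1·y_labor + 3·y_fertilizer = 13.
→ y_labor = 7 and y_fertilizer = 2.
Shadow price of water = 0.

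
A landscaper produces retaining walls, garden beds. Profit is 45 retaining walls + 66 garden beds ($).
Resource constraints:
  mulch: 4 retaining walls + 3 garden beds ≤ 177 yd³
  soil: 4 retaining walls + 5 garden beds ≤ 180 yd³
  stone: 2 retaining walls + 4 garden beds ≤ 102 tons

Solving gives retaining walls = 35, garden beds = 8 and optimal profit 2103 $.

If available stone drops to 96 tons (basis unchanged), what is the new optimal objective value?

At the optimum: mulch uses 164 of 177 (slack = 13); soil uses 180 of 180 (binding); stone uses 102 of 102 (binding).
Slack constraints have shadow price 0 (complementary slackness).
From A_Bᵀ y = c: 4·y_soil + 2·y_stone = 45; 5·y_soil + 4·y_stone = 66.
→ y_soil = 8 and y_stone = 6.5.
Δz = y_stone·Δb = 6.5 × (-6) = -39, so new z* = 2103 − 39 = 2064.

2064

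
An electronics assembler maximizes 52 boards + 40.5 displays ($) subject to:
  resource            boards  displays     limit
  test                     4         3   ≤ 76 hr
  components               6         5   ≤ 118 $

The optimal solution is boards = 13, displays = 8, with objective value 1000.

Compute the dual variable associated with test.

Check each constraint at x*: test 76/76 (tight); components 118/118 (tight).
From A_Bᵀ y = c: 4·y_test + 6·y_components = 52; 3·y_test + 5·y_components = 40.5.
Solving: y_test = 8.5, y_components = 3.
Shadow price of test = 8.5.

8.5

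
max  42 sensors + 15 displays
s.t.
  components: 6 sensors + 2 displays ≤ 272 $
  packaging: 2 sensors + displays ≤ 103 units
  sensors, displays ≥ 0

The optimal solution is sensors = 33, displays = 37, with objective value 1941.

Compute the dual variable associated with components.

6

Check each constraint at x*: components 272/272 (tight); packaging 103/103 (tight).
Dual feasibility on the basic columns requires 6·y_components + 2·y_packaging = 42, 2·y_components + 1·y_packaging = 15.
→ y_components = 6 and y_packaging = 3.
Shadow price of components = 6.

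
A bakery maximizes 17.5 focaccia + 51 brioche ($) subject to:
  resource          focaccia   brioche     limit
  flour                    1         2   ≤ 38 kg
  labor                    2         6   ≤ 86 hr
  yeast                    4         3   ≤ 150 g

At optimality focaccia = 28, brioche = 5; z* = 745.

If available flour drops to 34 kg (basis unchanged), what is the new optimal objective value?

Check each constraint at x*: flour 38/38 (tight); labor 86/86 (tight); yeast 127/150 (slack 23).
Slack constraints have shadow price 0 (complementary slackness).
Dual feasibility on the basic columns requires 1·y_flour + 2·y_labor = 17.5, 2·y_flour + 6·y_labor = 51.
→ y_flour = 1.5 and y_labor = 8.
Δz = y_flour·Δb = 1.5 × (-4) = -6, so new z* = 745 − 6 = 739.

739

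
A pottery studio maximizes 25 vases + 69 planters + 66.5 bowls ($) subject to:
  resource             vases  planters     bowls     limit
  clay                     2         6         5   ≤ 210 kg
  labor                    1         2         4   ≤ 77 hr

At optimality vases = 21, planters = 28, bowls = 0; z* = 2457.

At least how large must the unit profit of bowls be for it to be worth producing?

71.5

Check each constraint at x*: clay 210/210 (tight); labor 77/77 (tight).
The binding rows give the dual system: 2·y_clay + 1·y_labor = 25 and 6·y_clay + 2·y_labor = 69.
This yields shadow prices y_clay = 9.5, y_labor = 6.
bowls enters the basis when its profit ≥ yᵀa₃ = 9.5·5 + 6·4 = 71.5.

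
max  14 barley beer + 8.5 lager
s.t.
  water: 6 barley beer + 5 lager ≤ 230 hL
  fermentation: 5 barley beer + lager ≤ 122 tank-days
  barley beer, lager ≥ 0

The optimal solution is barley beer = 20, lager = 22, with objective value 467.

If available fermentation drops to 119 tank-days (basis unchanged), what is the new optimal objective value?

464

Check each constraint at x*: water 230/230 (tight); fermentation 122/122 (tight).
Dual feasibility on the basic columns requires 6·y_water + 5·y_fermentation = 14, 5·y_water + 1·y_fermentation = 8.5.
→ y_water = 1.5 and y_fermentation = 1.
Δz = y_fermentation·Δb = 1 × (-3) = -3, so new z* = 467 − 3 = 464.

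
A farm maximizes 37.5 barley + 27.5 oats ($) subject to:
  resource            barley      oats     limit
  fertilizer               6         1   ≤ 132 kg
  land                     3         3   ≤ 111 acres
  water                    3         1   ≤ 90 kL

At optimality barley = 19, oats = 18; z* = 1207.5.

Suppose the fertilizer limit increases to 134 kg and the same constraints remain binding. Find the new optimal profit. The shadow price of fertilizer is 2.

1211.5

Δb = 2, so new z* = 1207.5 + (2)·(2) = 1207.5 + 4 = 1211.5.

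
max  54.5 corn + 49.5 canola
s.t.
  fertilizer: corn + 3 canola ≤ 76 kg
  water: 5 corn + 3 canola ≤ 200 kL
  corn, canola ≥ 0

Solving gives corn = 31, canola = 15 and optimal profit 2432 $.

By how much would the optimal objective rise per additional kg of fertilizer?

Both fertilizer and water are binding at x*.
From A_Bᵀ y = c: 1·y_fertilizer + 5·y_water = 54.5; 3·y_fertilizer + 3·y_water = 49.5.
→ y_fertilizer = 7 and y_water = 9.5.
Shadow price of fertilizer = 7.

7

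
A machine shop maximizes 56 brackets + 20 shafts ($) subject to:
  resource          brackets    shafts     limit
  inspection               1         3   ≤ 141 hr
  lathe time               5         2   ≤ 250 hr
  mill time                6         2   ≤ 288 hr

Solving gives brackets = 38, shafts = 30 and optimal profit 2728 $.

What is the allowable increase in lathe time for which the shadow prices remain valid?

Binding constraints: lathe time, mill time. The basis is B = [[5,2],[6,2]] with det -2.
Per unit increase in lathe time, x* moves by d = (-1, 3).
The basis stays optimal until inspection becomes binding; allowable increase = 1.625 hr.

1.625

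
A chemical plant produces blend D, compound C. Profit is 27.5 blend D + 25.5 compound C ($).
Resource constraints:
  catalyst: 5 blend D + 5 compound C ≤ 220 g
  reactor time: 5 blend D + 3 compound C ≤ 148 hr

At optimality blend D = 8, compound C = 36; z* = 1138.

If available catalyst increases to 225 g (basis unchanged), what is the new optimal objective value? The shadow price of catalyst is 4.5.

Δb = 5, so new z* = 1138 + (4.5)·(5) = 1138 + 22.5 = 1160.5.

1160.5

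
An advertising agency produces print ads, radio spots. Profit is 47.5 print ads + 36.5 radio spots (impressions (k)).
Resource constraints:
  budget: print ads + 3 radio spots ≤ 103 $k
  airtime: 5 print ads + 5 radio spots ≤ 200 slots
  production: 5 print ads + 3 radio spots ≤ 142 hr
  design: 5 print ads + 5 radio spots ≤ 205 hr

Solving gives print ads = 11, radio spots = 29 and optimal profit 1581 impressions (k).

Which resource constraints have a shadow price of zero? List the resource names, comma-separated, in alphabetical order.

budget: 98/103 (slack 5)
airtime: 200/200 (binding)
production: 142/142 (binding)
design: 200/205 (slack 5)
By complementary slackness, a constraint with positive slack has shadow price 0 → budget, design.

budget, design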